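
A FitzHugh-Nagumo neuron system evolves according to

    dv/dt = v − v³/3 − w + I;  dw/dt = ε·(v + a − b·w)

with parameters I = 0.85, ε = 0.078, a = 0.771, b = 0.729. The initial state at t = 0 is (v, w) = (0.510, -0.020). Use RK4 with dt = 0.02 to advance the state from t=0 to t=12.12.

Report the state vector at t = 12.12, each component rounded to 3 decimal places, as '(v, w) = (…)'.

t=0.000: state=(0.510, -0.020)
step 1 (dt=0.02): k1=(1.336, 0.101), k2=(1.345, 0.102), k3=(1.345, 0.102), k4=(1.353, 0.103); state += dt/6·(k1+2k2+2k3+k4)
t=0.020: state=(0.537, -0.018)
t=0.040: state=(0.564, -0.016)
t=0.060: state=(0.592, -0.014)
continuing one RK4 step at a time; state shown every 25 steps (Δt=0.5):
t=0.500: state=(1.236, 0.044)
t=1.000: state=(1.765, 0.131)
t=1.500: state=(1.939, 0.229)
t=2.000: state=(1.958, 0.328)
t=2.500: state=(1.936, 0.423)
t=3.000: state=(1.905, 0.515)
t=3.500: state=(1.872, 0.602)
t=4.000: state=(1.838, 0.686)
t=4.500: state=(1.804, 0.767)
t=5.000: state=(1.769, 0.844)
t=5.500: state=(1.734, 0.917)
t=6.000: state=(1.698, 0.987)
t=6.500: state=(1.662, 1.054)
t=7.000: state=(1.626, 1.117)
t=7.500: state=(1.589, 1.177)
t=8.000: state=(1.551, 1.234)
t=8.500: state=(1.512, 1.288)
t=9.000: state=(1.472, 1.339)
t=9.500: state=(1.431, 1.387)
t=10.000: state=(1.389, 1.432)
t=10.500: state=(1.345, 1.474)
t=11.000: state=(1.299, 1.513)
t=11.500: state=(1.250, 1.549)
t=12.000: state=(1.198, 1.583)
t=12.120: state=(1.185, 1.590)

(v, w) = (1.185, 1.590)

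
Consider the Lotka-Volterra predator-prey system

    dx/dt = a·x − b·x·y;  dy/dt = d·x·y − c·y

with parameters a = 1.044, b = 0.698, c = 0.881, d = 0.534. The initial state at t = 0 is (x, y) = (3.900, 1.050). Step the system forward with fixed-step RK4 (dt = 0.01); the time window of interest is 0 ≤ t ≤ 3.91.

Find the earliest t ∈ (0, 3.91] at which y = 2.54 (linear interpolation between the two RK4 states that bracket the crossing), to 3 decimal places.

t=0.000: state=(3.900, 1.050)
step 1 (dt=0.01): k1=(1.213, 1.262), k2=(1.198, 1.273), k3=(1.198, 1.273), k4=(1.182, 1.284); state += dt/6·(k1+2k2+2k3+k4)
t=0.010: state=(3.912, 1.063)
t=0.020: state=(3.924, 1.076)
t=0.030: state=(3.935, 1.089)
continuing one RK4 step at a time; state shown every 20 steps (Δt=0.2):
t=0.200: state=(4.069, 1.349)
t=0.400: state=(4.044, 1.748)
t=0.600: state=(3.777, 2.231)
t=0.720: state=(3.507, 2.535)
next step: t=0.730: state=(3.481, 2.560) — y has crossed 2.54
linear interpolation between t=0.720 (2.53521) and t=0.730 (2.56030) → t≈0.722

t = 0.722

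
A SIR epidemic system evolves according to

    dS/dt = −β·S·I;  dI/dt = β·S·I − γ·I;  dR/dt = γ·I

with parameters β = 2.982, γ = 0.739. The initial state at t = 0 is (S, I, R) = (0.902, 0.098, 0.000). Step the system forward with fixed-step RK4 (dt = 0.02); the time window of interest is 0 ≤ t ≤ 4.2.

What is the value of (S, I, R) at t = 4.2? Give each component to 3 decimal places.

(S, I, R) = (0.028, 0.112, 0.860)

t=0.000: state=(0.902, 0.098, 0.000)
step 1 (dt=0.02): k1=(-0.264, 0.191, 0.072), k2=(-0.268, 0.194, 0.074), k3=(-0.268, 0.194, 0.074), k4=(-0.272, 0.197, 0.075); state += dt/6·(k1+2k2+2k3+k4)
t=0.020: state=(0.897, 0.102, 0.001)
t=0.040: state=(0.891, 0.106, 0.003)
t=0.060: state=(0.885, 0.110, 0.005)
continuing one RK4 step at a time; state shown every 10 steps (Δt=0.2):
t=0.200: state=(0.840, 0.142, 0.018)
t=0.400: state=(0.759, 0.198, 0.043)
t=0.600: state=(0.662, 0.261, 0.076)
t=0.800: state=(0.556, 0.324, 0.120)
t=1.000: state=(0.451, 0.377, 0.172)
t=1.200: state=(0.356, 0.414, 0.230)
t=1.400: state=(0.276, 0.430, 0.293)
t=1.600: state=(0.214, 0.429, 0.357)
t=1.800: state=(0.166, 0.415, 0.419)
t=2.000: state=(0.131, 0.391, 0.479)
t=2.200: state=(0.104, 0.361, 0.534)
t=2.400: state=(0.085, 0.330, 0.586)
t=2.600: state=(0.070, 0.298, 0.632)
t=2.800: state=(0.060, 0.267, 0.674)
t=3.000: state=(0.051, 0.238, 0.711)
t=3.200: state=(0.045, 0.211, 0.744)
t=3.400: state=(0.040, 0.187, 0.773)
t=3.600: state=(0.036, 0.165, 0.799)
t=3.800: state=(0.033, 0.145, 0.822)
t=4.000: state=(0.030, 0.128, 0.842)
t=4.200: state=(0.028, 0.112, 0.860)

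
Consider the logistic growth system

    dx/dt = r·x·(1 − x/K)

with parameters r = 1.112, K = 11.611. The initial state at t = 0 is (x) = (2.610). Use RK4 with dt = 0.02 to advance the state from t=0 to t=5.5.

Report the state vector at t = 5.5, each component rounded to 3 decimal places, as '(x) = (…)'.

t=0.000: state=(2.610)
step 1 (dt=0.02): k1=(2.250), k2=(2.264), k3=(2.264), k4=(2.277); state += dt/6·(k1+2k2+2k3+k4)
t=0.020: state=(2.655)
t=0.040: state=(2.701)
t=0.060: state=(2.747)
continuing one RK4 step at a time; state shown every 10 steps (Δt=0.2):
t=0.200: state=(3.087)
t=0.400: state=(3.617)
t=0.600: state=(4.192)
t=0.800: state=(4.804)
t=1.000: state=(5.440)
t=1.200: state=(6.085)
t=1.400: state=(6.723)
t=1.600: state=(7.339)
t=1.800: state=(7.920)
t=2.000: state=(8.456)
t=2.200: state=(8.941)
t=2.400: state=(9.370)
t=2.600: state=(9.745)
t=2.800: state=(10.068)
t=3.000: state=(10.342)
t=3.200: state=(10.572)
t=3.400: state=(10.764)
t=3.600: state=(10.923)
t=3.800: state=(11.054)
t=4.000: state=(11.161)
t=4.200: state=(11.248)
t=4.400: state=(11.318)
t=4.600: state=(11.375)
t=4.800: state=(11.422)
t=5.000: state=(11.459)
t=5.200: state=(11.489)
t=5.400: state=(11.513)
t=5.500: state=(11.523)

(x) = (11.523)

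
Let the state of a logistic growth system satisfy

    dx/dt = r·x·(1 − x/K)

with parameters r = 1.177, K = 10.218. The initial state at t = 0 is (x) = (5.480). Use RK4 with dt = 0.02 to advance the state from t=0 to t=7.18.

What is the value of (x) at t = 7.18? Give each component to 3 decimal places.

(x) = (10.216)

t=0.000: state=(5.480)
step 1 (dt=0.02): k1=(2.991), k2=(2.988), k3=(2.988), k4=(2.985); state += dt/6·(k1+2k2+2k3+k4)
t=0.020: state=(5.540)
t=0.040: state=(5.599)
t=0.060: state=(5.659)
continuing one RK4 step at a time; state shown every 25 steps (Δt=0.5):
t=0.500: state=(6.904)
t=1.000: state=(8.068)
t=1.500: state=(8.901)
t=2.000: state=(9.443)
t=2.500: state=(9.772)
t=3.000: state=(9.966)
t=3.500: state=(10.076)
t=4.000: state=(10.139)
t=4.500: state=(10.174)
t=5.000: state=(10.193)
t=5.500: state=(10.204)
t=6.000: state=(10.210)
t=6.500: state=(10.214)
t=7.000: state=(10.216)
t=7.180: state=(10.216)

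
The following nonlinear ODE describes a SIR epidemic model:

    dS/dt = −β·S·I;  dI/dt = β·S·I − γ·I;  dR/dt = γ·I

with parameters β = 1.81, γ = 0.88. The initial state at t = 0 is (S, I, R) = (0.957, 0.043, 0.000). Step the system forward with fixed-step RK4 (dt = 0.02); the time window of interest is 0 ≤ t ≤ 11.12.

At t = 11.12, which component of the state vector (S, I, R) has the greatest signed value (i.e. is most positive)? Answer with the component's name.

largest component: R

t=0.000: state=(0.957, 0.043, 0.000)
step 1 (dt=0.02): k1=(-0.074, 0.037, 0.038), k2=(-0.075, 0.037, 0.038), k3=(-0.075, 0.037, 0.038), k4=(-0.076, 0.037, 0.038); state += dt/6·(k1+2k2+2k3+k4)
t=0.020: state=(0.955, 0.044, 0.001)
t=0.040: state=(0.954, 0.044, 0.002)
t=0.060: state=(0.952, 0.045, 0.002)
continuing one RK4 step at a time; state shown every 25 steps (Δt=0.5):
t=0.500: state=(0.912, 0.065, 0.023)
t=1.000: state=(0.850, 0.092, 0.058)
t=1.500: state=(0.771, 0.124, 0.105)
t=2.000: state=(0.679, 0.154, 0.167)
t=2.500: state=(0.584, 0.176, 0.240)
t=3.000: state=(0.496, 0.184, 0.320)
t=3.500: state=(0.420, 0.180, 0.400)
t=4.000: state=(0.359, 0.164, 0.476)
t=4.500: state=(0.313, 0.143, 0.544)
t=5.000: state=(0.277, 0.121, 0.602)
t=5.500: state=(0.251, 0.099, 0.650)
t=6.000: state=(0.232, 0.079, 0.689)
t=6.500: state=(0.218, 0.062, 0.720)
t=7.000: state=(0.207, 0.049, 0.744)
t=7.500: state=(0.199, 0.038, 0.763)
t=8.000: state=(0.193, 0.029, 0.778)
t=8.500: state=(0.189, 0.022, 0.789)
t=9.000: state=(0.186, 0.017, 0.798)
t=9.500: state=(0.183, 0.013, 0.804)
t=10.000: state=(0.181, 0.010, 0.809)
t=10.500: state=(0.180, 0.007, 0.813)
t=11.000: state=(0.179, 0.006, 0.816)
t=11.120: state=(0.179, 0.005, 0.816)
compare at T: S=0.179, I=0.005, R=0.816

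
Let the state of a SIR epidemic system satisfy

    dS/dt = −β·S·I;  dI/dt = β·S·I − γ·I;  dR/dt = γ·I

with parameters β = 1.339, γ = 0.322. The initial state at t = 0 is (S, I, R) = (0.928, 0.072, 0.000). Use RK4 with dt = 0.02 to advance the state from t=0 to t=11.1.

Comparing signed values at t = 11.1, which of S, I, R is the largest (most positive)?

largest component: R

t=0.000: state=(0.928, 0.072, 0.000)
step 1 (dt=0.02): k1=(-0.089, 0.066, 0.023), k2=(-0.090, 0.067, 0.023), k3=(-0.090, 0.067, 0.023), k4=(-0.091, 0.067, 0.024); state += dt/6·(k1+2k2+2k3+k4)
t=0.020: state=(0.926, 0.073, 0.000)
t=0.040: state=(0.924, 0.075, 0.001)
t=0.060: state=(0.922, 0.076, 0.001)
continuing one RK4 step at a time; state shown every 25 steps (Δt=0.5):
t=0.500: state=(0.873, 0.112, 0.015)
t=1.000: state=(0.796, 0.167, 0.037)
t=1.500: state=(0.696, 0.235, 0.069)
t=2.000: state=(0.581, 0.307, 0.113)
t=2.500: state=(0.463, 0.370, 0.167)
t=3.000: state=(0.355, 0.414, 0.231)
t=3.500: state=(0.267, 0.433, 0.299)
t=4.000: state=(0.200, 0.431, 0.369)
t=4.500: state=(0.151, 0.412, 0.437)
t=5.000: state=(0.115, 0.383, 0.501)
t=5.500: state=(0.090, 0.349, 0.560)
t=6.000: state=(0.072, 0.314, 0.614)
t=6.500: state=(0.059, 0.279, 0.661)
t=7.000: state=(0.050, 0.247, 0.704)
t=7.500: state=(0.043, 0.216, 0.741)
t=8.000: state=(0.037, 0.189, 0.774)
t=8.500: state=(0.033, 0.165, 0.802)
t=9.000: state=(0.030, 0.143, 0.827)
t=9.500: state=(0.027, 0.124, 0.848)
t=10.000: state=(0.025, 0.108, 0.867)
t=10.500: state=(0.024, 0.093, 0.883)
t=11.000: state=(0.022, 0.081, 0.897)
t=11.100: state=(0.022, 0.078, 0.900)
compare at T: S=0.022, I=0.078, R=0.900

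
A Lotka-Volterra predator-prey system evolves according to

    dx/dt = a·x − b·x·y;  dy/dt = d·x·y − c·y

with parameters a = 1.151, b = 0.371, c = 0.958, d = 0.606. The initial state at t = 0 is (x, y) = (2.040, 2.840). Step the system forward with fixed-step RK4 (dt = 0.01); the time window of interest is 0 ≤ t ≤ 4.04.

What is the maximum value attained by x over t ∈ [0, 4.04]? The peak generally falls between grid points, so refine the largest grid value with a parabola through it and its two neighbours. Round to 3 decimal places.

max x = 2.071

t=0.000: state=(2.040, 2.840)
step 1 (dt=0.01): k1=(0.199, 0.790), k2=(0.196, 0.793), k3=(0.196, 0.793), k4=(0.193, 0.796); state += dt/6·(k1+2k2+2k3+k4)
t=0.010: state=(2.042, 2.848)
t=0.020: state=(2.044, 2.856)
t=0.030: state=(2.046, 2.864)
continuing one RK4 step at a time; state shown every 20 steps (Δt=0.2):
t=0.200: state=(2.067, 3.008)
t=0.400: state=(2.068, 3.192)
t=0.600: state=(2.040, 3.381)
t=0.800: state=(1.984, 3.564)
t=1.000: state=(1.906, 3.725)
t=1.200: state=(1.811, 3.853)
t=1.400: state=(1.707, 3.937)
t=1.600: state=(1.602, 3.972)
t=1.800: state=(1.502, 3.958)
t=2.000: state=(1.412, 3.899)
t=2.200: state=(1.336, 3.802)
t=2.400: state=(1.274, 3.676)
t=2.600: state=(1.227, 3.531)
t=2.800: state=(1.196, 3.376)
t=3.000: state=(1.179, 3.218)
t=3.200: state=(1.175, 3.064)
t=3.400: state=(1.185, 2.918)
t=3.600: state=(1.207, 2.785)
t=3.800: state=(1.242, 2.667)
t=4.000: state=(1.287, 2.567)
t=4.040: state=(1.298, 2.549)
largest grid value and its neighbours: x(0.290)=2.07113, x(0.300)=2.07119, x(0.310)=2.07118
parabola through these three points peaks at t≈0.304 with x≈2.07120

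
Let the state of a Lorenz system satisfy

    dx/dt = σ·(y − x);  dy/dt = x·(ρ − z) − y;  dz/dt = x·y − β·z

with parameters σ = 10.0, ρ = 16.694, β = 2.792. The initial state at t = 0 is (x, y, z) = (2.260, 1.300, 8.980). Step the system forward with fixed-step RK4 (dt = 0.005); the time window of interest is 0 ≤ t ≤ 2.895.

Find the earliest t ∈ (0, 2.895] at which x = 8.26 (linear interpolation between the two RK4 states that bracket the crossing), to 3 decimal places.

t = 0.367

t=0.000: state=(2.260, 1.300, 8.980)
step 1 (dt=0.005): k1=(-9.600, 16.134, -22.134), k2=(-8.957, 16.032, -21.921), k3=(-8.975, 16.043, -21.921), k4=(-8.349, 15.950, -21.709); state += dt/6·(k1+2k2+2k3+k4)
t=0.005: state=(2.215, 1.380, 8.870)
t=0.010: state=(2.176, 1.460, 8.763)
t=0.015: state=(2.143, 1.538, 8.657)
continuing one RK4 step at a time; state shown every 20 steps (Δt=0.1):
t=0.100: state=(2.239, 2.927, 7.186)
t=0.200: state=(3.483, 5.299, 6.450)
t=0.300: state=(5.950, 9.077, 7.861)
t=0.365: state=(8.178, 11.764, 11.003)
next step: t=0.370: state=(8.357, 11.933, 11.337) — x has crossed 8.26
linear interpolation between t=0.365 (8.17799) and t=0.370 (8.35709) → t≈0.367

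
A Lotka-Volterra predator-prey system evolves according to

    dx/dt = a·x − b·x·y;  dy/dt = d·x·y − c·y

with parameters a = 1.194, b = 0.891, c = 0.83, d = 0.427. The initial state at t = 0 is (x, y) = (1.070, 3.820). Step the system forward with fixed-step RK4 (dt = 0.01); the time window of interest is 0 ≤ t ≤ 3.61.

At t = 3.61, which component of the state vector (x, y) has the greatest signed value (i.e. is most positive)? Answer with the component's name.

largest component: x

t=0.000: state=(1.070, 3.820)
step 1 (dt=0.01): k1=(-2.364, -1.425), k2=(-2.331, -1.442), k3=(-2.332, -1.442), k4=(-2.299, -1.458); state += dt/6·(k1+2k2+2k3+k4)
t=0.010: state=(1.047, 3.806)
t=0.020: state=(1.024, 3.791)
t=0.030: state=(1.002, 3.776)
continuing one RK4 step at a time; state shown every 20 steps (Δt=0.2):
t=0.200: state=(0.708, 3.486)
t=0.400: state=(0.499, 3.106)
t=0.600: state=(0.377, 2.730)
t=0.800: state=(0.304, 2.380)
t=1.000: state=(0.260, 2.065)
t=1.200: state=(0.234, 1.786)
t=1.400: state=(0.221, 1.543)
t=1.600: state=(0.217, 1.331)
t=1.800: state=(0.221, 1.149)
t=2.000: state=(0.232, 0.992)
t=2.200: state=(0.250, 0.858)
t=2.400: state=(0.276, 0.743)
t=2.600: state=(0.309, 0.645)
t=2.800: state=(0.353, 0.562)
t=3.000: state=(0.408, 0.492)
t=3.200: state=(0.477, 0.433)
t=3.400: state=(0.563, 0.383)
t=3.600: state=(0.670, 0.342)
t=3.610: state=(0.676, 0.340)
compare at T: x=0.676, y=0.340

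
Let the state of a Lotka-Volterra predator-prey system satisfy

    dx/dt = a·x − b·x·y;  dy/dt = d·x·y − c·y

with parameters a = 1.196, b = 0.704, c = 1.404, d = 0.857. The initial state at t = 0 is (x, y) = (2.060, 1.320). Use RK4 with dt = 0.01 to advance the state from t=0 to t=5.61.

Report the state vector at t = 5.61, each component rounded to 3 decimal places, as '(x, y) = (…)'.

(x, y) = (2.215, 1.844)

t=0.000: state=(2.060, 1.320)
step 1 (dt=0.01): k1=(0.549, 0.477), k2=(0.547, 0.481), k3=(0.547, 0.481), k4=(0.544, 0.485); state += dt/6·(k1+2k2+2k3+k4)
t=0.010: state=(2.065, 1.325)
t=0.020: state=(2.071, 1.330)
t=0.030: state=(2.076, 1.335)
continuing one RK4 step at a time; state shown every 20 steps (Δt=0.2):
t=0.200: state=(2.157, 1.431)
t=0.400: state=(2.218, 1.574)
t=0.600: state=(2.231, 1.741)
t=0.800: state=(2.190, 1.922)
t=1.000: state=(2.096, 2.098)
t=1.200: state=(1.960, 2.244)
t=1.400: state=(1.802, 2.339)
t=1.600: state=(1.642, 2.373)
t=1.800: state=(1.495, 2.344)
t=2.000: state=(1.372, 2.262)
t=2.200: state=(1.278, 2.143)
t=2.400: state=(1.212, 2.003)
t=2.600: state=(1.174, 1.855)
t=2.800: state=(1.160, 1.710)
t=3.000: state=(1.169, 1.576)
t=3.200: state=(1.200, 1.458)
t=3.400: state=(1.250, 1.358)
t=3.600: state=(1.319, 1.278)
t=3.800: state=(1.406, 1.218)
t=4.000: state=(1.509, 1.181)
t=4.200: state=(1.625, 1.167)
t=4.400: state=(1.751, 1.176)
t=4.600: state=(1.880, 1.213)
t=4.800: state=(2.005, 1.278)
t=5.000: state=(2.114, 1.374)
t=5.200: state=(2.194, 1.502)
t=5.400: state=(2.232, 1.658)
t=5.600: state=(2.217, 1.835)
t=5.610: state=(2.215, 1.844)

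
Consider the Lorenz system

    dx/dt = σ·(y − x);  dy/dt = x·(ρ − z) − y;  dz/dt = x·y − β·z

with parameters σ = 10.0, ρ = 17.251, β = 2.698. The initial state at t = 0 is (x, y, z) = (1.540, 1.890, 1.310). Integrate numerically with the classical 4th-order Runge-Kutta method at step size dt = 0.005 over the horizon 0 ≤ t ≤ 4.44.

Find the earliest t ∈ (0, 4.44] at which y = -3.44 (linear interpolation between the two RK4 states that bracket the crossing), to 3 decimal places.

t=0.000: state=(1.540, 1.890, 1.310)
step 1 (dt=0.005): k1=(3.500, 22.659, -0.624), k2=(3.979, 22.744, -0.515), k3=(3.969, 22.763, -0.513), k4=(4.440, 22.866, -0.402); state += dt/6·(k1+2k2+2k3+k4)
t=0.005: state=(1.560, 2.004, 1.307)
t=0.010: state=(1.584, 2.119, 1.306)
t=0.015: state=(1.613, 2.235, 1.306)
continuing one RK4 step at a time; state shown every 40 steps (Δt=0.2):
t=0.200: state=(5.773, 9.981, 3.961)
t=0.400: state=(13.013, 10.595, 26.131)
t=0.600: state=(1.917, -1.595, 18.400)
t=0.800: state=(-1.055, -1.663, 10.760)
t=0.955: state=(-2.245, -3.369, 7.599)
next step: t=0.960: state=(-2.302, -3.462, 7.536) — y has crossed -3.44
linear interpolation between t=0.955 (-3.36949) and t=0.960 (-3.46247) → t≈0.959

t = 0.959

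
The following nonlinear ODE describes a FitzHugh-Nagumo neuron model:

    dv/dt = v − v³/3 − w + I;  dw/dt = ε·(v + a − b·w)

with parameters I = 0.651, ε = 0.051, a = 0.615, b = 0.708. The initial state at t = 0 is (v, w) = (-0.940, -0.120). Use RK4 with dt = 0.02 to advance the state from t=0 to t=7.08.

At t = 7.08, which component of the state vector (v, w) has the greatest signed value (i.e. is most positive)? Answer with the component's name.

t=0.000: state=(-0.940, -0.120)
step 1 (dt=0.02): k1=(0.108, -0.012), k2=(0.108, -0.012), k3=(0.108, -0.012), k4=(0.108, -0.012); state += dt/6·(k1+2k2+2k3+k4)
t=0.020: state=(-0.938, -0.120)
t=0.040: state=(-0.936, -0.120)
t=0.060: state=(-0.933, -0.121)
continuing one RK4 step at a time; state shown every 25 steps (Δt=0.5):
t=0.500: state=(-0.883, -0.125)
t=1.000: state=(-0.816, -0.129)
t=1.500: state=(-0.735, -0.131)
t=2.000: state=(-0.634, -0.130)
t=2.500: state=(-0.497, -0.127)
t=3.000: state=(-0.301, -0.119)
t=3.500: state=(0.002, -0.106)
t=4.000: state=(0.483, -0.082)
t=4.500: state=(1.142, -0.045)
t=5.000: state=(1.683, 0.008)
t=5.500: state=(1.899, 0.069)
t=6.000: state=(1.943, 0.132)
t=6.500: state=(1.937, 0.194)
t=7.000: state=(1.919, 0.255)
t=7.080: state=(1.916, 0.265)
compare at T: v=1.916, w=0.265

largest component: v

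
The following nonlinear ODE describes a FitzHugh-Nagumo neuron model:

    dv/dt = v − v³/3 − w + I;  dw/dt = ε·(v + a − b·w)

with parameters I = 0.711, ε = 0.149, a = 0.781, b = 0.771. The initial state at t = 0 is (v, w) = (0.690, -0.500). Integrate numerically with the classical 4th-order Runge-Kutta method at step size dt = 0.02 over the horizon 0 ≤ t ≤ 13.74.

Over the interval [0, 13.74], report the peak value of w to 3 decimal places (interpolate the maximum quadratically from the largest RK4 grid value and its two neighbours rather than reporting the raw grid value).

max w = 1.680

t=0.000: state=(0.690, -0.500)
step 1 (dt=0.02): k1=(1.791, 0.277), k2=(1.798, 0.279), k3=(1.798, 0.279), k4=(1.804, 0.281); state += dt/6·(k1+2k2+2k3+k4)
t=0.020: state=(0.726, -0.494)
t=0.040: state=(0.762, -0.489)
t=0.060: state=(0.799, -0.483)
continuing one RK4 step at a time; state shown every 25 steps (Δt=0.5):
t=0.500: state=(1.544, -0.333)
t=1.000: state=(1.945, -0.128)
t=1.500: state=(1.999, 0.079)
t=2.000: state=(1.959, 0.275)
t=2.500: state=(1.898, 0.456)
t=3.000: state=(1.834, 0.622)
t=3.500: state=(1.767, 0.774)
t=4.000: state=(1.699, 0.913)
t=4.500: state=(1.629, 1.039)
t=5.000: state=(1.558, 1.153)
t=5.500: state=(1.485, 1.255)
t=6.000: state=(1.408, 1.346)
t=6.500: state=(1.327, 1.427)
t=7.000: state=(1.240, 1.497)
t=7.500: state=(1.145, 1.556)
t=8.000: state=(1.038, 1.605)
t=8.500: state=(0.914, 1.642)
t=9.000: state=(0.762, 1.668)
t=9.500: state=(0.563, 1.680)
t=10.000: state=(0.279, 1.674)
t=10.500: state=(-0.157, 1.642)
t=11.000: state=(-0.816, 1.573)
t=11.500: state=(-1.511, 1.456)
t=12.000: state=(-1.854, 1.307)
t=12.500: state=(-1.920, 1.153)
t=13.000: state=(-1.896, 1.007)
t=13.500: state=(-1.850, 0.871)
t=13.740: state=(-1.825, 0.810)
largest grid value and its neighbours: w(9.580)=1.68006, w(9.600)=1.68008, w(9.620)=1.68006
parabola through these three points peaks at t≈9.600 with w≈1.68008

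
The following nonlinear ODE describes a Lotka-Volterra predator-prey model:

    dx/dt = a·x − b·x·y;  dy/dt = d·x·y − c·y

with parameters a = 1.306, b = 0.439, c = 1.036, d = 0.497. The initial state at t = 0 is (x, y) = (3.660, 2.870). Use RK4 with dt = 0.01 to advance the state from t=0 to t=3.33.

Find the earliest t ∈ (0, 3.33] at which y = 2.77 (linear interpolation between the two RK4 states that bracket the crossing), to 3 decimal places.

t = 2.639

t=0.000: state=(3.660, 2.870)
step 1 (dt=0.01): k1=(0.169, 2.247), k2=(0.151, 2.257), k3=(0.151, 2.257), k4=(0.132, 2.267); state += dt/6·(k1+2k2+2k3+k4)
t=0.010: state=(3.662, 2.893)
t=0.020: state=(3.663, 2.915)
t=0.030: state=(3.663, 2.938)
continuing one RK4 step at a time; state shown every 20 steps (Δt=0.2):
t=0.200: state=(3.618, 3.354)
t=0.400: state=(3.421, 3.873)
t=0.600: state=(3.093, 4.355)
t=0.800: state=(2.694, 4.722)
t=1.000: state=(2.288, 4.915)
t=1.200: state=(1.926, 4.924)
t=1.400: state=(1.633, 4.774)
t=1.600: state=(1.409, 4.511)
t=1.800: state=(1.249, 4.183)
t=2.000: state=(1.141, 3.827)
t=2.200: state=(1.075, 3.472)
t=2.400: state=(1.045, 3.135)
t=2.600: state=(1.045, 2.827)
t=2.630: state=(1.047, 2.783)
next step: t=2.640: state=(1.048, 2.769) — y has crossed 2.77
linear interpolation between t=2.630 (2.78326) and t=2.640 (2.76894) → t≈2.639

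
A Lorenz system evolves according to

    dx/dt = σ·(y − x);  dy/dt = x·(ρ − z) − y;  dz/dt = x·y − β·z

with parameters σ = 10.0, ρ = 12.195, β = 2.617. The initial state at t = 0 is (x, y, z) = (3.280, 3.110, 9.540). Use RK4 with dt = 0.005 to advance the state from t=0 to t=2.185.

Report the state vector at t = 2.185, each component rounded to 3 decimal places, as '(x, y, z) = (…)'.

(x, y, z) = (5.395, 5.932, 10.123)

t=0.000: state=(3.280, 3.110, 9.540)
step 1 (dt=0.005): k1=(-1.700, 5.598, -14.765), k2=(-1.518, 5.694, -14.636), k3=(-1.520, 5.694, -14.635), k4=(-1.339, 5.789, -14.504); state += dt/6·(k1+2k2+2k3+k4)
t=0.005: state=(3.272, 3.138, 9.467)
t=0.010: state=(3.267, 3.168, 9.395)
t=0.015: state=(3.263, 3.198, 9.324)
continuing one RK4 step at a time; state shown every 20 steps (Δt=0.1):
t=0.100: state=(3.428, 3.856, 8.354)
t=0.200: state=(4.088, 4.963, 7.884)
t=0.300: state=(5.131, 6.302, 8.372)
t=0.400: state=(6.303, 7.381, 9.954)
t=0.500: state=(7.062, 7.396, 12.127)
t=0.600: state=(6.867, 6.169, 13.572)
t=0.700: state=(5.865, 4.699, 13.474)
t=0.800: state=(4.781, 3.865, 12.328)
t=0.900: state=(4.123, 3.732, 10.938)
t=1.000: state=(3.987, 4.091, 9.791)
t=1.100: state=(4.296, 4.792, 9.144)
t=1.200: state=(4.936, 5.693, 9.173)
t=1.300: state=(5.730, 6.509, 9.956)
t=1.400: state=(6.370, 6.805, 11.270)
t=1.500: state=(6.507, 6.328, 12.454)
t=1.600: state=(6.060, 5.404, 12.843)
t=1.700: state=(5.342, 4.633, 12.378)
t=1.800: state=(4.751, 4.311, 11.481)
t=1.900: state=(4.492, 4.416, 10.586)
t=2.000: state=(4.585, 4.833, 9.980)
t=2.100: state=(4.956, 5.429, 9.835)
t=2.185: state=(5.395, 5.932, 10.123)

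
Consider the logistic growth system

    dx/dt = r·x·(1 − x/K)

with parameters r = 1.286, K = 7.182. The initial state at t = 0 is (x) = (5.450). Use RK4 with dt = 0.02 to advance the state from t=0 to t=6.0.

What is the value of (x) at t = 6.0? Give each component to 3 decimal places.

t=0.000: state=(5.450)
step 1 (dt=0.02): k1=(1.690), k2=(1.679), k3=(1.679), k4=(1.668); state += dt/6·(k1+2k2+2k3+k4)
t=0.020: state=(5.484)
t=0.040: state=(5.517)
t=0.060: state=(5.549)
continuing one RK4 step at a time; state shown every 10 steps (Δt=0.2):
t=0.200: state=(5.765)
t=0.400: state=(6.035)
t=0.600: state=(6.262)
t=0.800: state=(6.449)
t=1.000: state=(6.602)
t=1.200: state=(6.725)
t=1.400: state=(6.824)
t=1.600: state=(6.902)
t=1.800: state=(6.963)
t=2.000: state=(7.012)
t=2.200: state=(7.050)
t=2.400: state=(7.079)
t=2.600: state=(7.102)
t=2.800: state=(7.120)
t=3.000: state=(7.134)
t=3.200: state=(7.145)
t=3.400: state=(7.153)
t=3.600: state=(7.160)
t=3.800: state=(7.165)
t=4.000: state=(7.169)
t=4.200: state=(7.172)
t=4.400: state=(7.174)
t=4.600: state=(7.176)
t=4.800: state=(7.177)
t=5.000: state=(7.178)
t=5.200: state=(7.179)
t=5.400: state=(7.180)
t=5.600: state=(7.180)
t=5.800: state=(7.181)
t=6.000: state=(7.181)

(x) = (7.181)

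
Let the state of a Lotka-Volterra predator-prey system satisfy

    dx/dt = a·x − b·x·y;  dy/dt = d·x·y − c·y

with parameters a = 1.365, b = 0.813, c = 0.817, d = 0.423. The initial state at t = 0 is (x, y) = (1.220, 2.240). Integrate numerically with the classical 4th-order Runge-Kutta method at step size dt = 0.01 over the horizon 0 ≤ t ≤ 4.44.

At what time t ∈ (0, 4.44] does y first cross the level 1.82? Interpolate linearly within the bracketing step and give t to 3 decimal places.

t = 0.593

t=0.000: state=(1.220, 2.240)
step 1 (dt=0.01): k1=(-0.556, -0.674), k2=(-0.552, -0.676), k3=(-0.552, -0.676), k4=(-0.547, -0.677); state += dt/6·(k1+2k2+2k3+k4)
t=0.010: state=(1.214, 2.233)
t=0.020: state=(1.209, 2.226)
t=0.030: state=(1.204, 2.220)
continuing one RK4 step at a time; state shown every 20 steps (Δt=0.2):
t=0.200: state=(1.126, 2.100)
t=0.400: state=(1.064, 1.956)
t=0.590: state=(1.030, 1.822)
next step: t=0.600: state=(1.029, 1.815) — y has crossed 1.82
linear interpolation between t=0.590 (1.82192) and t=0.600 (1.81498) → t≈0.593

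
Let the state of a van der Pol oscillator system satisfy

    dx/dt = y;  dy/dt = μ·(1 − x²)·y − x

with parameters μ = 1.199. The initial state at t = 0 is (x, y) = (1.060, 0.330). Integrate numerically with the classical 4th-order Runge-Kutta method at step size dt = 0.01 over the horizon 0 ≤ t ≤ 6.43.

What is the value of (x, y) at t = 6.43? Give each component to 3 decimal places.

t=0.000: state=(1.060, 0.330)
step 1 (dt=0.01): k1=(0.330, -1.109), k2=(0.324, -1.111), k3=(0.324, -1.111), k4=(0.319, -1.113); state += dt/6·(k1+2k2+2k3+k4)
t=0.010: state=(1.063, 0.319)
t=0.020: state=(1.066, 0.308)
t=0.030: state=(1.069, 0.297)
continuing one RK4 step at a time; state shown every 25 steps (Δt=0.25):
t=0.250: state=(1.107, 0.048)
t=0.500: state=(1.085, -0.222)
t=0.750: state=(0.998, -0.475)
t=1.000: state=(0.847, -0.734)
t=1.250: state=(0.627, -1.039)
t=1.500: state=(0.319, -1.443)
t=1.750: state=(-0.105, -1.967)
t=2.000: state=(-0.660, -2.426)
t=2.250: state=(-1.261, -2.218)
t=2.500: state=(-1.698, -1.211)
t=2.750: state=(-1.877, -0.289)
t=3.000: state=(-1.881, 0.195)
t=3.250: state=(-1.800, 0.425)
t=3.500: state=(-1.676, 0.560)
t=3.750: state=(-1.522, 0.672)
t=4.000: state=(-1.338, 0.800)
t=4.250: state=(-1.118, 0.973)
t=4.500: state=(-0.845, 1.229)
t=4.750: state=(-0.492, 1.628)
t=5.000: state=(-0.015, 2.219)
t=5.250: state=(0.620, 2.813)
t=5.500: state=(1.322, 2.582)
t=5.750: state=(1.817, 1.302)
t=6.000: state=(1.997, 0.249)
t=6.250: state=(1.991, -0.229)
t=6.430: state=(1.934, -0.388)

(x, y) = (1.934, -0.388)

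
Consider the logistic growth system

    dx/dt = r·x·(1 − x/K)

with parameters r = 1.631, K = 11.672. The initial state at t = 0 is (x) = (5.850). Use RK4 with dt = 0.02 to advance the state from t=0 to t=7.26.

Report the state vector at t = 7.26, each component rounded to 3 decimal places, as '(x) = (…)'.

t=0.000: state=(5.850)
step 1 (dt=0.02): k1=(4.759), k2=(4.759), k3=(4.759), k4=(4.758); state += dt/6·(k1+2k2+2k3+k4)
t=0.020: state=(5.945)
t=0.040: state=(6.040)
t=0.060: state=(6.135)
continuing one RK4 step at a time; state shown every 25 steps (Δt=0.5):
t=0.500: state=(8.104)
t=1.000: state=(9.769)
t=1.500: state=(10.746)
t=2.000: state=(11.243)
t=2.500: state=(11.478)
t=3.000: state=(11.586)
t=3.500: state=(11.634)
t=4.000: state=(11.655)
t=4.500: state=(11.664)
t=5.000: state=(11.669)
t=5.500: state=(11.671)
t=6.000: state=(11.671)
t=6.500: state=(11.672)
t=7.000: state=(11.672)
t=7.260: state=(11.672)

(x) = (11.672)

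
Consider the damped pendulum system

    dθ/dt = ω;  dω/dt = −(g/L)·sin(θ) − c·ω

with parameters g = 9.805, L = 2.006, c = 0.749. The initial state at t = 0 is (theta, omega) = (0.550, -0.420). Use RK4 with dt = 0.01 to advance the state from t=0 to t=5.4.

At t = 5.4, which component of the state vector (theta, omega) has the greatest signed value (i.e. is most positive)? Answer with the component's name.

t=0.000: state=(0.550, -0.420)
step 1 (dt=0.01): k1=(-0.420, -2.240), k2=(-0.431, -2.223), k3=(-0.431, -2.223), k4=(-0.442, -2.206); state += dt/6·(k1+2k2+2k3+k4)
t=0.010: state=(0.546, -0.442)
t=0.020: state=(0.541, -0.464)
t=0.030: state=(0.536, -0.486)
continuing one RK4 step at a time; state shown every 20 steps (Δt=0.2):
t=0.200: state=(0.426, -0.791)
t=0.400: state=(0.246, -0.980)
t=0.600: state=(0.047, -0.974)
t=0.800: state=(-0.132, -0.795)
t=1.000: state=(-0.263, -0.501)
t=1.200: state=(-0.329, -0.160)
t=1.400: state=(-0.329, 0.160)
t=1.600: state=(-0.270, 0.408)
t=1.800: state=(-0.172, 0.552)
t=2.000: state=(-0.057, 0.578)
t=2.200: state=(0.052, 0.498)
t=2.400: state=(0.137, 0.340)
t=2.600: state=(0.185, 0.144)
t=2.800: state=(0.194, -0.050)
t=3.000: state=(0.167, -0.209)
t=3.200: state=(0.115, -0.308)
t=3.400: state=(0.049, -0.339)
t=3.600: state=(-0.017, -0.305)
t=3.800: state=(-0.070, -0.222)
t=4.000: state=(-0.103, -0.110)
t=4.200: state=(-0.114, 0.006)
t=4.400: state=(-0.102, 0.104)
t=4.600: state=(-0.074, 0.170)
t=4.800: state=(-0.037, 0.197)
t=5.000: state=(0.002, 0.185)
t=5.200: state=(0.035, 0.141)
t=5.400: state=(0.057, 0.079)
compare at T: theta=0.057, omega=0.079

largest component: omega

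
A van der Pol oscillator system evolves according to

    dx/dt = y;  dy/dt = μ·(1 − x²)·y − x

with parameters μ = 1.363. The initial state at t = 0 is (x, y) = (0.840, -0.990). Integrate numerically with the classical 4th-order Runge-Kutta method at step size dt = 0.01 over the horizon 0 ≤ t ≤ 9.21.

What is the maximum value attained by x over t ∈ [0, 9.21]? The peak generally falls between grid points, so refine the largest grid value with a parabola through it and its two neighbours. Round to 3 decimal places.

t=0.000: state=(0.840, -0.990)
step 1 (dt=0.01): k1=(-0.990, -1.237), k2=(-0.996, -1.246), k3=(-0.996, -1.246), k4=(-1.002, -1.255); state += dt/6·(k1+2k2+2k3+k4)
t=0.010: state=(0.830, -1.002)
t=0.020: state=(0.820, -1.015)
t=0.030: state=(0.810, -1.028)
continuing one RK4 step at a time; state shown every 50 steps (Δt=0.5):
t=0.500: state=(0.139, -1.941)
t=1.000: state=(-1.141, -2.781)
t=1.500: state=(-1.943, -0.390)
t=2.000: state=(-1.888, 0.382)
t=2.500: state=(-1.646, 0.568)
t=3.000: state=(-1.316, 0.771)
t=3.500: state=(-0.839, 1.202)
t=4.000: state=(-0.001, 2.308)
t=4.500: state=(1.409, 2.618)
t=5.000: state=(2.011, 0.105)
t=5.500: state=(1.891, -0.424)
t=6.000: state=(1.639, -0.580)
t=6.500: state=(1.303, -0.783)
t=7.000: state=(0.818, -1.227)
t=7.500: state=(-0.040, -2.365)
t=8.000: state=(-1.455, -2.528)
t=8.500: state=(-2.013, -0.063)
t=9.000: state=(-1.884, 0.431)
t=9.210: state=(-1.786, 0.500)
largest grid value and its neighbours: x(5.040)=2.01321, x(5.050)=2.01325, x(5.060)=2.01310
parabola through these three points peaks at t≈5.047 with x≈2.01326

max x = 2.013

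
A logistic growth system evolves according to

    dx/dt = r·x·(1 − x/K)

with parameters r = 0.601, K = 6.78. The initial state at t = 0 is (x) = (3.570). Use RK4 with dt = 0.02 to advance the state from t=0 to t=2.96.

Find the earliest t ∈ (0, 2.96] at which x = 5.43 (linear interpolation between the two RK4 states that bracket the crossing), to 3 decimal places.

t=0.000: state=(3.570)
step 1 (dt=0.02): k1=(1.016), k2=(1.015), k3=(1.015), k4=(1.015); state += dt/6·(k1+2k2+2k3+k4)
t=0.020: state=(3.590)
t=0.040: state=(3.611)
t=0.060: state=(3.631)
continuing one RK4 step at a time; state shown every 5 steps (Δt=0.1):
t=0.100: state=(3.671)
t=0.200: state=(3.772)
t=0.300: state=(3.872)
t=0.400: state=(3.972)
t=0.500: state=(4.070)
t=0.600: state=(4.167)
t=0.700: state=(4.263)
t=0.800: state=(4.357)
t=0.900: state=(4.450)
t=1.000: state=(4.541)
t=1.100: state=(4.630)
t=1.200: state=(4.718)
t=1.300: state=(4.803)
t=1.400: state=(4.886)
t=1.500: state=(4.967)
t=1.600: state=(5.046)
t=1.700: state=(5.122)
t=1.800: state=(5.196)
t=1.900: state=(5.268)
t=2.000: state=(5.337)
t=2.100: state=(5.404)
t=2.120: state=(5.418)
next step: t=2.140: state=(5.431) — x has crossed 5.43
linear interpolation between t=2.120 (5.41761) and t=2.140 (5.43065) → t≈2.139

t = 2.139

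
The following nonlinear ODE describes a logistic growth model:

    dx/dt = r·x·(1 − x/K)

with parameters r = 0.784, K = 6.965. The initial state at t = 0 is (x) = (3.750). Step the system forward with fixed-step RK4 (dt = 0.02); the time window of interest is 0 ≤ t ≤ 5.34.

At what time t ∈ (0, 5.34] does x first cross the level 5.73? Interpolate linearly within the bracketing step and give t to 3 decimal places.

t = 1.761

t=0.000: state=(3.750)
step 1 (dt=0.02): k1=(1.357), k2=(1.356), k3=(1.356), k4=(1.355); state += dt/6·(k1+2k2+2k3+k4)
t=0.020: state=(3.777)
t=0.040: state=(3.804)
t=0.060: state=(3.831)
continuing one RK4 step at a time; state shown every 10 steps (Δt=0.2):
t=0.200: state=(4.019)
t=0.400: state=(4.282)
t=0.600: state=(4.536)
t=0.800: state=(4.777)
t=1.000: state=(5.006)
t=1.200: state=(5.219)
t=1.400: state=(5.416)
t=1.600: state=(5.596)
t=1.760: state=(5.729)
next step: t=1.780: state=(5.745) — x has crossed 5.73
linear interpolation between t=1.760 (5.72911) and t=1.780 (5.74497) → t≈1.761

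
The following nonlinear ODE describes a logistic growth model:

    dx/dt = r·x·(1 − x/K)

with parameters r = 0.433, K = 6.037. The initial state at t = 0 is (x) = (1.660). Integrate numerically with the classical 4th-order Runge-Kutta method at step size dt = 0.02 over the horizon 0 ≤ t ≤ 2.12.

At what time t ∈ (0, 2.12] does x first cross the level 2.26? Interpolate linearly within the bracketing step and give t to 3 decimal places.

t=0.000: state=(1.660)
step 1 (dt=0.02): k1=(0.521), k2=(0.522), k3=(0.522), k4=(0.523); state += dt/6·(k1+2k2+2k3+k4)
t=0.020: state=(1.670)
t=0.040: state=(1.681)
t=0.060: state=(1.691)
continuing one RK4 step at a time; state shown every 5 steps (Δt=0.1):
t=0.100: state=(1.713)
t=0.200: state=(1.766)
t=0.300: state=(1.821)
t=0.400: state=(1.876)
t=0.500: state=(1.933)
t=0.600: state=(1.990)
t=0.700: state=(2.048)
t=0.800: state=(2.107)
t=0.900: state=(2.167)
t=1.000: state=(2.228)
t=1.040: state=(2.252)
next step: t=1.060: state=(2.264) — x has crossed 2.26
linear interpolation between t=1.040 (2.25200) and t=1.060 (2.26424) → t≈1.053

t = 1.053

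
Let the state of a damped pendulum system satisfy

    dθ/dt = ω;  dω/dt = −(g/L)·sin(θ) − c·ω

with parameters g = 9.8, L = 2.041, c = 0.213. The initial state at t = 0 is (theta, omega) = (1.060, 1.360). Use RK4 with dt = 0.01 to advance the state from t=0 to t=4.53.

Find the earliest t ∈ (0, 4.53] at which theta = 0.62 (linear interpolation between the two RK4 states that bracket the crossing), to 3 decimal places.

t = 0.850

t=0.000: state=(1.060, 1.360)
step 1 (dt=0.01): k1=(1.360, -4.478), k2=(1.338, -4.489), k3=(1.338, -4.489), k4=(1.315, -4.500); state += dt/6·(k1+2k2+2k3+k4)
t=0.010: state=(1.073, 1.315)
t=0.020: state=(1.086, 1.270)
t=0.030: state=(1.099, 1.225)
continuing one RK4 step at a time; state shown every 20 steps (Δt=0.2):
t=0.200: state=(1.241, 0.440)
t=0.400: state=(1.237, -0.471)
t=0.600: state=(1.057, -1.313)
t=0.800: state=(0.722, -1.991)
t=0.840: state=(0.641, -2.094)
next step: t=0.850: state=(0.620, -2.118) — theta has crossed 0.62
linear interpolation between t=0.840 (0.64069) and t=0.850 (0.61963) → t≈0.850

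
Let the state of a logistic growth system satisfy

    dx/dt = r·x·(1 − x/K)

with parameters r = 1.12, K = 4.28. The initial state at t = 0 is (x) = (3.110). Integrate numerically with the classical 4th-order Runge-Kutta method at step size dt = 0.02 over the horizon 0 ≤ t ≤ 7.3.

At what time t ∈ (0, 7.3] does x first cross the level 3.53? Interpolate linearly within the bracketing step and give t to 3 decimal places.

t=0.000: state=(3.110)
step 1 (dt=0.02): k1=(0.952), k2=(0.947), k3=(0.947), k4=(0.942); state += dt/6·(k1+2k2+2k3+k4)
t=0.020: state=(3.129)
t=0.040: state=(3.148)
t=0.060: state=(3.166)
continuing one RK4 step at a time; state shown every 25 steps (Δt=0.5):
t=0.500: state=(3.523)
next step: t=0.520: state=(3.537) — x has crossed 3.53
linear interpolation between t=0.500 (3.52295) and t=0.520 (3.53680) → t≈0.510

t = 0.510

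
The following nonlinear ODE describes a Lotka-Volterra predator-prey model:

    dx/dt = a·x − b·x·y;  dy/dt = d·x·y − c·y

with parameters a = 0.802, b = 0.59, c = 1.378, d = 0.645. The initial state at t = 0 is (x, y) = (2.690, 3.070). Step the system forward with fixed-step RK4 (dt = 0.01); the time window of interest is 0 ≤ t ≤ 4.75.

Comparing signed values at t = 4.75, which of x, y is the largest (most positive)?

t=0.000: state=(2.690, 3.070)
step 1 (dt=0.01): k1=(-2.715, 1.096), k2=(-2.710, 1.071), k3=(-2.710, 1.071), k4=(-2.704, 1.046); state += dt/6·(k1+2k2+2k3+k4)
t=0.010: state=(2.663, 3.081)
t=0.020: state=(2.636, 3.091)
t=0.030: state=(2.609, 3.101)
continuing one RK4 step at a time; state shown every 20 steps (Δt=0.2):
t=0.200: state=(2.179, 3.188)
t=0.400: state=(1.760, 3.116)
t=0.600: state=(1.447, 2.906)
t=0.800: state=(1.226, 2.619)
t=1.000: state=(1.076, 2.305)
t=1.200: state=(0.980, 1.997)
t=1.400: state=(0.925, 1.713)
t=1.600: state=(0.901, 1.463)
t=1.800: state=(0.901, 1.247)
t=2.000: state=(0.924, 1.065)
t=2.200: state=(0.965, 0.913)
t=2.400: state=(1.025, 0.788)
t=2.600: state=(1.104, 0.686)
t=2.800: state=(1.201, 0.604)
t=3.000: state=(1.318, 0.539)
t=3.200: state=(1.457, 0.489)
t=3.400: state=(1.618, 0.453)
t=3.600: state=(1.803, 0.428)
t=3.800: state=(2.014, 0.416)
t=4.000: state=(2.252, 0.416)
t=4.200: state=(2.515, 0.429)
t=4.400: state=(2.803, 0.459)
t=4.600: state=(3.108, 0.510)
t=4.750: state=(3.343, 0.567)
compare at T: x=3.343, y=0.567

largest component: x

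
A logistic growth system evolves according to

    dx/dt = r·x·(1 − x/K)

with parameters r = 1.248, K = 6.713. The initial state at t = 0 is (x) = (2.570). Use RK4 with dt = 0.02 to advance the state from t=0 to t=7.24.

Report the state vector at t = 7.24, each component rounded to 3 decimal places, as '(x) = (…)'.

(x) = (6.712)

t=0.000: state=(2.570)
step 1 (dt=0.02): k1=(1.979), k2=(1.985), k3=(1.985), k4=(1.991); state += dt/6·(k1+2k2+2k3+k4)
t=0.020: state=(2.610)
t=0.040: state=(2.650)
t=0.060: state=(2.690)
continuing one RK4 step at a time; state shown every 25 steps (Δt=0.5):
t=0.500: state=(3.602)
t=1.000: state=(4.589)
t=1.500: state=(5.379)
t=2.000: state=(5.926)
t=2.500: state=(6.267)
t=3.000: state=(6.466)
t=3.500: state=(6.579)
t=4.000: state=(6.640)
t=4.500: state=(6.674)
t=5.000: state=(6.692)
t=5.500: state=(6.702)
t=6.000: state=(6.707)
t=6.500: state=(6.710)
t=7.000: state=(6.711)
t=7.240: state=(6.712)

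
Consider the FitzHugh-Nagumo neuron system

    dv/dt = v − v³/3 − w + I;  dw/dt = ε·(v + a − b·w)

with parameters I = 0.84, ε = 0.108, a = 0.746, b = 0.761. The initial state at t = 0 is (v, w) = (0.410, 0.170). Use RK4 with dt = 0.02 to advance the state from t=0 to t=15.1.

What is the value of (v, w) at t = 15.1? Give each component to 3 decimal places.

(v, w) = (-1.923, 1.273)

t=0.000: state=(0.410, 0.170)
step 1 (dt=0.02): k1=(1.057, 0.111), k2=(1.065, 0.112), k3=(1.065, 0.112), k4=(1.072, 0.113); state += dt/6·(k1+2k2+2k3+k4)
t=0.020: state=(0.431, 0.172)
t=0.040: state=(0.453, 0.175)
t=0.060: state=(0.475, 0.177)
continuing one RK4 step at a time; state shown every 25 steps (Δt=0.5):
t=0.500: state=(1.011, 0.240)
t=1.000: state=(1.554, 0.339)
t=1.500: state=(1.802, 0.455)
t=2.000: state=(1.851, 0.573)
t=2.500: state=(1.832, 0.687)
t=3.000: state=(1.794, 0.795)
t=3.500: state=(1.750, 0.896)
t=4.000: state=(1.703, 0.991)
t=4.500: state=(1.656, 1.079)
t=5.000: state=(1.607, 1.161)
t=5.500: state=(1.558, 1.238)
t=6.000: state=(1.507, 1.308)
t=6.500: state=(1.455, 1.374)
t=7.000: state=(1.401, 1.433)
t=7.500: state=(1.346, 1.488)
t=8.000: state=(1.287, 1.537)
t=8.500: state=(1.225, 1.581)
t=9.000: state=(1.158, 1.620)
t=9.500: state=(1.085, 1.653)
t=10.000: state=(1.003, 1.682)
t=10.500: state=(0.908, 1.704)
t=11.000: state=(0.795, 1.720)
t=11.500: state=(0.651, 1.729)
t=12.000: state=(0.455, 1.728)
t=12.500: state=(0.169, 1.715)
t=13.000: state=(-0.281, 1.683)
t=13.500: state=(-0.941, 1.623)
t=14.000: state=(-1.578, 1.529)
t=14.500: state=(-1.868, 1.414)
t=15.000: state=(-1.924, 1.296)
t=15.100: state=(-1.923, 1.273)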